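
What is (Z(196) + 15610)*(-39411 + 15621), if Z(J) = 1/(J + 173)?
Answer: -45677521630/123 ≈ -3.7136e+8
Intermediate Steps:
Z(J) = 1/(173 + J)
(Z(196) + 15610)*(-39411 + 15621) = (1/(173 + 196) + 15610)*(-39411 + 15621) = (1/369 + 15610)*(-23790) = (5760091/369)*(-23790) = -45677521630/123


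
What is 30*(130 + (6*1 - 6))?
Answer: 3900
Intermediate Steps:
30*(130 + (6*1 - 6)) = 30*(130 + (6 - 6)) = 30*(130 + 0) = 30*130 = 3900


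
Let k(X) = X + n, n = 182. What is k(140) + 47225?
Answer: 47547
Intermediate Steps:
k(X) = 182 + X (k(X) = X + 182 = 182 + X)
k(140) + 47225 = (182 + 140) + 47225 = 322 + 47225 = 47547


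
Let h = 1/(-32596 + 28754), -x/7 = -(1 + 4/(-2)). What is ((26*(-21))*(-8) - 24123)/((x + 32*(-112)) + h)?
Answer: 75898710/13796623 ≈ 5.5013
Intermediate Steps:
x = -7 (x = -(-7)*(1 + 4/(-2)) = -(-7)*(1 + 4*(-1/2)) = -(-7)*(1 - 2) = -(-7)*(-1) = -7*1 = -7)
h = -1/3842 (h = 1/(-3842) = -1/3842 ≈ -0.00026028)
((26*(-21))*(-8) - 24123)/((x + 32*(-112)) + h) = ((26*(-21))*(-8) - 24123)/((-7 + 32*(-112)) - 1/3842) = (-546*(-8) - 24123)/((-7 - 3584) - 1/3842) = (4368 - 24123)/(-3591 - 1/3842) = -19755/(-13796623/3842) = -19755*(-3842/13796623) = 75898710/13796623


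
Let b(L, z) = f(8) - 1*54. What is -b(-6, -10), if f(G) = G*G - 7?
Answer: -3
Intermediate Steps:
f(G) = -7 + G**2 (f(G) = G**2 - 7 = -7 + G**2)
b(L, z) = 3 (b(L, z) = (-7 + 8**2) - 1*54 = (-7 + 64) - 54 = 57 - 54 = 3)
-b(-6, -10) = -1*3 = -3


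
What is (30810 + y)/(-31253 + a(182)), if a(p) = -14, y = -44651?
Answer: 13841/31267 ≈ 0.44267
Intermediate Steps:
(30810 + y)/(-31253 + a(182)) = (30810 - 44651)/(-31253 - 14) = -13841/(-31267) = -13841*(-1/31267) = 13841/31267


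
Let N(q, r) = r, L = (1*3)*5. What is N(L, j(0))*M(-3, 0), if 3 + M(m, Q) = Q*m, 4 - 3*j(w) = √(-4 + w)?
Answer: -4 + 2*I ≈ -4.0 + 2.0*I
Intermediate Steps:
j(w) = 4/3 - √(-4 + w)/3
L = 15 (L = 3*5 = 15)
M(m, Q) = -3 + Q*m
N(L, j(0))*M(-3, 0) = (4/3 - √(-4 + 0)/3)*(-3 + 0*(-3)) = (4/3 - 2*I/3)*(-3 + 0) = (4/3 - 2*I/3)*(-3) = -4 + 2*I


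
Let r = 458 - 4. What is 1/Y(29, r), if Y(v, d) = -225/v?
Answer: -29/225 ≈ -0.12889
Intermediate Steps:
r = 454
1/Y(29, r) = 1/(-225/29) = -29/225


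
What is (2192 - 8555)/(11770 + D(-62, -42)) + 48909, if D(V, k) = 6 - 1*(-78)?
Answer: 579760923/11854 ≈ 48908.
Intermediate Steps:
D(V, k) = 84 (D(V, k) = 6 + 78 = 84)
(2192 - 8555)/(11770 + D(-62, -42)) + 48909 = (2192 - 8555)/(11770 + 84) + 48909 = -6363/11854 + 48909 = 579760923/11854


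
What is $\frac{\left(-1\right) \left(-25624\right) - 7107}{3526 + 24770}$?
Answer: $\frac{18517}{28296} \approx 0.6544$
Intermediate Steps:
$\frac{\left(-1\right) \left(-25624\right) - 7107}{3526 + 24770} = \frac{25624 - 7107}{28296} = 18517 \cdot \frac{1}{28296} = \frac{18517}{28296}$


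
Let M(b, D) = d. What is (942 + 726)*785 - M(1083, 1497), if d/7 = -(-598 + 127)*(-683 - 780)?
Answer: 6132891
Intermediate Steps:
d = -4823511 (d = 7*(-(-598 + 127)*(-683 - 780)) = 7*(-(-471)*(-1463)) = 7*(-1*689073) = 7*(-689073) = -4823511)
M(b, D) = -4823511
(942 + 726)*785 - M(1083, 1497) = (942 + 726)*785 - 1*(-4823511) = 1668*785 + 4823511 = 1309380 + 4823511 = 6132891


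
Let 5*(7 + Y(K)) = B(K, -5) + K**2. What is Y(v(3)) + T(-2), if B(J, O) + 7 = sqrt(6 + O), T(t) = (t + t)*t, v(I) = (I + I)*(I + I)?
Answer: 259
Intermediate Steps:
v(I) = 4*I**2 (v(I) = (2*I)*(2*I) = 4*I**2)
T(t) = 2*t**2 (T(t) = (2*t)*t = 2*t**2)
B(J, O) = -7 + sqrt(6 + O)
Y(K) = -41/5 + K**2/5 (Y(K) = -7 + ((-7 + sqrt(6 - 5)) + K**2)/5 = -7 + ((-7 + sqrt(1)) + K**2)/5 = -7 + ((-7 + 1) + K**2)/5 = -7 + (-6 + K**2)/5 = -7 + (-6/5 + K**2/5) = -41/5 + K**2/5)
Y(v(3)) + T(-2) = (-41/5 + (4*3**2)**2/5) + 2*(-2)**2 = (-41/5 + (4*9)**2/5) + 2*4 = (-41/5 + (1/5)*36**2) + 8 = (-41/5 + (1/5)*1296) + 8 = (-41/5 + 1296/5) + 8 = 251 + 8 = 259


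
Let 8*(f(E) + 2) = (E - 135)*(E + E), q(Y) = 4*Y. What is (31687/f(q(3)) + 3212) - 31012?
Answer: -10345487/371 ≈ -27885.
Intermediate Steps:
f(E) = -2 + E*(-135 + E)/4 (f(E) = -2 + ((E - 135)*(E + E))/8 = -2 + ((-135 + E)*(2*E))/8 = -2 + (2*E*(-135 + E))/8 = -2 + E*(-135 + E)/4)
(31687/f(q(3)) + 3212) - 31012 = (31687/(-2 - 135*3 + (4*3)²/4) + 3212) - 31012 = (31687/(-2 - 135/4*12 + (¼)*12²) + 3212) - 31012 = (31687/(-2 - 405 + (¼)*144) + 3212) - 31012 = (31687/(-2 - 405 + 36) + 3212) - 31012 = (31687/(-371) + 3212) - 31012 = (31687*(-1/371) + 3212) - 31012 = (-31687/371 + 3212) - 31012 = 1159965/371 - 31012 = -10345487/371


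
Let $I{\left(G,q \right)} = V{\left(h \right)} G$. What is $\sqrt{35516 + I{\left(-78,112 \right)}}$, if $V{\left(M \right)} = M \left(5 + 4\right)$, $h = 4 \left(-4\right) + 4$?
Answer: $26 \sqrt{65} \approx 209.62$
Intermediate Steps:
$h = -12$ ($h = -16 + 4 = -12$)
$V{\left(M \right)} = 9 M$ ($V{\left(M \right)} = M 9 = 9 M$)
$I{\left(G,q \right)} = - 108 G$ ($I{\left(G,q \right)} = 9 \left(-12\right) G = - 108 G$)
$\sqrt{35516 + I{\left(-78,112 \right)}} = \sqrt{35516 - -8424} = \sqrt{35516 + 8424} = \sqrt{43940} = 26 \sqrt{65}$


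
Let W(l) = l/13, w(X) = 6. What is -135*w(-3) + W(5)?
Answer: -10525/13 ≈ -809.62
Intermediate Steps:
W(l) = l/13 (W(l) = l*(1/13) = l/13)
-135*w(-3) + W(5) = -135*6 + (1/13)*5 = -810 + 5/13 = -10525/13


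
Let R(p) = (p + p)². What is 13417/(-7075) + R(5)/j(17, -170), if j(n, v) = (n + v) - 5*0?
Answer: -2760301/1082475 ≈ -2.5500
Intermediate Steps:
j(n, v) = n + v (j(n, v) = (n + v) + 0 = n + v)
R(p) = 4*p² (R(p) = (2*p)² = 4*p²)
13417/(-7075) + R(5)/j(17, -170) = 13417/(-7075) + (4*5²)/(17 - 170) = 13417*(-1/7075) + (4*25)/(-153) = -13417/7075 + 100*(-1/153) = -13417/7075 - 100/153 = -2760301/1082475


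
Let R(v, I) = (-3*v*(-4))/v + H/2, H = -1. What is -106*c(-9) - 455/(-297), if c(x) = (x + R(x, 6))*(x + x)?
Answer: 1417145/297 ≈ 4771.5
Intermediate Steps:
R(v, I) = 23/2 (R(v, I) = (-3*v*(-4))/v - 1/2 = (12*v)/v - 1*½ = 12 - ½ = 23/2)
c(x) = 2*x*(23/2 + x) (c(x) = (x + 23/2)*(x + x) = (23/2 + x)*(2*x) = 2*x*(23/2 + x))
-106*c(-9) - 455/(-297) = -(-954)*(23 + 2*(-9)) - 455/(-297) = -(-954)*(23 - 18) - 455*(-1/297) = -(-954)*5 + 455/297 = -106*(-45) + 455/297 = 4770 + 455/297 = 1417145/297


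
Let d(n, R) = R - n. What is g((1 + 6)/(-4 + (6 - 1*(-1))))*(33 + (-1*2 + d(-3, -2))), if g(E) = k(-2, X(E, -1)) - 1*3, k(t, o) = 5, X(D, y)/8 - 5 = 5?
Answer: 64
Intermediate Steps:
X(D, y) = 80 (X(D, y) = 40 + 8*5 = 40 + 40 = 80)
g(E) = 2 (g(E) = 5 - 1*3 = 5 - 3 = 2)
g((1 + 6)/(-4 + (6 - 1*(-1))))*(33 + (-1*2 + d(-3, -2))) = 2*(33 + (-1*2 + (-2 - 1*(-3)))) = 2*(33 + (-2 + (-2 + 3))) = 2*(33 + (-2 + 1)) = 2*(33 - 1) = 2*32 = 64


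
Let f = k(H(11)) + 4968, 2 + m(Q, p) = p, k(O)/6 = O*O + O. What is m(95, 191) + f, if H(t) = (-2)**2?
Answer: 5277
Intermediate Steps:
H(t) = 4
k(O) = 6*O + 6*O**2 (k(O) = 6*(O*O + O) = 6*(O**2 + O) = 6*(O + O**2) = 6*O + 6*O**2)
m(Q, p) = -2 + p
f = 5088 (f = 6*4*(1 + 4) + 4968 = 6*4*5 + 4968 = 120 + 4968 = 5088)
m(95, 191) + f = (-2 + 191) + 5088 = 189 + 5088 = 5277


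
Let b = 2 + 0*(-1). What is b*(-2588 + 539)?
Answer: -4098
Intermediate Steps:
b = 2 (b = 2 + 0 = 2)
b*(-2588 + 539) = 2*(-2588 + 539) = 2*(-2049) = -4098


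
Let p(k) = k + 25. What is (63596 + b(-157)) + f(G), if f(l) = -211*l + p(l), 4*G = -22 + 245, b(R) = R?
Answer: 103513/2 ≈ 51757.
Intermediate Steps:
p(k) = 25 + k
G = 223/4 (G = (-22 + 245)/4 = (¼)*223 = 223/4 ≈ 55.750)
f(l) = 25 - 210*l (f(l) = -211*l + (25 + l) = 25 - 210*l)
(63596 + b(-157)) + f(G) = (63596 - 157) + (25 - 210*223/4) = 63439 + (25 - 23415/2) = 63439 - 23365/2 = 103513/2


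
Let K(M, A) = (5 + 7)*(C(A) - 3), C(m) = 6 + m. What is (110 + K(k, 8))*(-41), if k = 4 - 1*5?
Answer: -9922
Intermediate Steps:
k = -1 (k = 4 - 5 = -1)
K(M, A) = 36 + 12*A (K(M, A) = (5 + 7)*((6 + A) - 3) = 12*(3 + A) = 36 + 12*A)
(110 + K(k, 8))*(-41) = (110 + (36 + 12*8))*(-41) = (110 + (36 + 96))*(-41) = (110 + 132)*(-41) = 242*(-41) = -9922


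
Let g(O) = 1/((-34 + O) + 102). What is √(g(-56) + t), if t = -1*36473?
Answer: 5*I*√52521/6 ≈ 190.98*I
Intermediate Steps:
t = -36473
g(O) = 1/(68 + O)
√(g(-56) + t) = √(1/(68 - 56) - 36473) = √(1/12 - 36473) = √(-437675/12) = 5*I*√52521/6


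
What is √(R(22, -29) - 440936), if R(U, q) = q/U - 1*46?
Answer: I*√213435926/22 ≈ 664.07*I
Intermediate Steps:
R(U, q) = -46 + q/U (R(U, q) = q/U - 46 = -46 + q/U)
√(R(22, -29) - 440936) = √((-46 - 29/22) - 440936) = √(-1041/22 - 440936) = √(-9701633/22) = I*√213435926/22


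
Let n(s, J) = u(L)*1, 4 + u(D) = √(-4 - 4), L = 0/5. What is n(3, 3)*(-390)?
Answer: 1560 - 780*I*√2 ≈ 1560.0 - 1103.1*I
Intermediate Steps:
L = 0 (L = 0*(⅕) = 0)
u(D) = -4 + 2*I*√2 (u(D) = -4 + √(-4 - 4) = -4 + √(-8) = -4 + 2*I*√2)
n(s, J) = -4 + 2*I*√2 (n(s, J) = (-4 + 2*I*√2)*1 = -4 + 2*I*√2)
n(3, 3)*(-390) = (-4 + 2*I*√2)*(-390) = 1560 - 780*I*√2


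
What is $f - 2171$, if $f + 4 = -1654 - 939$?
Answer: $-4768$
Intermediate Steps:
$f = -2597$ ($f = -4 - 2593 = -2597$)
$f - 2171 = -2597 - 2171 = -4768$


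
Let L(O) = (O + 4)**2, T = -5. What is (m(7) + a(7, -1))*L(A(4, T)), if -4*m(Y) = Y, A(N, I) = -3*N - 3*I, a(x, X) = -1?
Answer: -539/4 ≈ -134.75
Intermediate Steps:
A(N, I) = -3*I - 3*N
m(Y) = -Y/4
L(O) = (4 + O)**2
(m(7) + a(7, -1))*L(A(4, T)) = (-1/4*7 - 1)*(4 + (-3*(-5) - 3*4))**2 = (-7/4 - 1)*(4 + (15 - 12))**2 = -11*(4 + 3)**2/4 = -11/4*7**2 = -11/4*49 = -539/4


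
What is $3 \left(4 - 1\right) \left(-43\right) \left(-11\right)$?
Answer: $4257$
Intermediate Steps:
$3 \left(4 - 1\right) \left(-43\right) \left(-11\right) = 3 \cdot 3 \left(-43\right) \left(-11\right) = 9 \left(-43\right) \left(-11\right) = \left(-387\right) \left(-11\right) = 4257$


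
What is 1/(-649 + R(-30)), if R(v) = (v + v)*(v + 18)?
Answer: 1/71 ≈ 0.014085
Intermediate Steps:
R(v) = 2*v*(18 + v) (R(v) = (2*v)*(18 + v) = 2*v*(18 + v))
1/(-649 + R(-30)) = 1/(-649 + 2*(-30)*(18 - 30)) = 1/(-649 + 2*(-30)*(-12)) = 1/(-649 + 720) = 1/71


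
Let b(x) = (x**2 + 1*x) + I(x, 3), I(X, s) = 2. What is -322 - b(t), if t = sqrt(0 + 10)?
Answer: -334 - sqrt(10) ≈ -337.16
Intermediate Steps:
t = sqrt(10) ≈ 3.1623
b(x) = 2 + x + x**2 (b(x) = (x**2 + 1*x) + 2 = (x**2 + x) + 2 = (x + x**2) + 2 = 2 + x + x**2)
-322 - b(t) = -322 - (2 + sqrt(10) + (sqrt(10))**2) = -322 - (2 + sqrt(10) + 10) = -322 - (12 + sqrt(10)) = -322 + (-12 - sqrt(10)) = -334 - sqrt(10)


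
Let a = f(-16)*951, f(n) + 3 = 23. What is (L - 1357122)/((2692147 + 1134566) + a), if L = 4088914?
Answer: 2731792/3845733 ≈ 0.71034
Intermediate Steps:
f(n) = 20 (f(n) = -3 + 23 = 20)
a = 19020 (a = 20*951 = 19020)
(L - 1357122)/((2692147 + 1134566) + a) = (4088914 - 1357122)/((2692147 + 1134566) + 19020) = 2731792/(3826713 + 19020) = 2731792/3845733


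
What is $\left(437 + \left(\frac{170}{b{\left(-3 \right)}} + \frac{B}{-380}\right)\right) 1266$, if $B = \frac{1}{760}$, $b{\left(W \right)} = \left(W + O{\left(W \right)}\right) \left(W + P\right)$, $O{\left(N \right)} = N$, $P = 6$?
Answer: $\frac{234484804501}{433200} \approx 5.4129 \cdot 10^{5}$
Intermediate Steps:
$b{\left(W \right)} = 2 W \left(6 + W\right)$ ($b{\left(W \right)} = \left(W + W\right) \left(W + 6\right) = 2 W \left(6 + W\right)$)
$B = \frac{1}{760} \approx 0.0013158$
$\left(437 + \left(\frac{170}{b{\left(-3 \right)}} + \frac{B}{-380}\right)\right) 1266 = \left(437 + \left(\frac{170}{2 \left(-3\right) \left(6 - 3\right)} + \frac{1}{760 \left(-380\right)}\right)\right) 1266 = \left(437 + \left(\frac{170}{2 \left(-3\right) 3} + \frac{1}{760} \left(- \frac{1}{380}\right)\right)\right) 1266 = \left(437 + \left(\frac{170}{-18} - \frac{1}{288800}\right)\right) 1266 = \left(437 + \left(170 \left(- \frac{1}{18}\right) - \frac{1}{288800}\right)\right) 1266 = \left(437 - \frac{24548009}{2599200}\right) 1266 = \frac{1111302391}{2599200} \cdot 1266 = \frac{234484804501}{433200}$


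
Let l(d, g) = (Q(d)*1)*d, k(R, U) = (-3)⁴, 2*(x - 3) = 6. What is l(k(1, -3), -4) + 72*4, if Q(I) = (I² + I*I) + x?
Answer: 1063656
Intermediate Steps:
x = 6 (x = 3 + (½)*6 = 3 + 3 = 6)
Q(I) = 6 + 2*I² (Q(I) = (I² + I*I) + 6 = (I² + I²) + 6 = 2*I² + 6 = 6 + 2*I²)
k(R, U) = 81
l(d, g) = d*(6 + 2*d²) (l(d, g) = ((6 + 2*d²)*1)*d = (6 + 2*d²)*d = d*(6 + 2*d²))
l(k(1, -3), -4) + 72*4 = 2*81*(3 + 81²) + 72*4 = 2*81*(3 + 6561) + 288 = 2*81*6564 + 288 = 1063368 + 288 = 1063656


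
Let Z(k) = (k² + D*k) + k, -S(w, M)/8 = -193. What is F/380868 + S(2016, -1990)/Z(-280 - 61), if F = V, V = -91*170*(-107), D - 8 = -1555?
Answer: 10448162261/2402705778 ≈ 4.3485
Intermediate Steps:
S(w, M) = 1544 (S(w, M) = -8*(-193) = 1544)
D = -1547 (D = 8 - 1555 = -1547)
V = 1655290 (V = -15470*(-107) = 1655290)
Z(k) = k² - 1546*k (Z(k) = (k² - 1547*k) + k = k² - 1546*k)
F = 1655290
F/380868 + S(2016, -1990)/Z(-280 - 61) = 1655290/380868 + 1544/(((-280 - 61)*(-1546 + (-280 - 61)))) = 1655290*(1/380868) + 1544/((-341*(-1546 - 341))) = 48685/11202 + 1544/((-341*(-1887))) = 48685/11202 + 1544/643467 = 10448162261/2402705778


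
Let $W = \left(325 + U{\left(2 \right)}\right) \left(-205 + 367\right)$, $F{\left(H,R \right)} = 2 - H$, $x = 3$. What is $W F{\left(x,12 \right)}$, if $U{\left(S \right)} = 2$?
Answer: $-52974$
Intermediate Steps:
$W = 52974$ ($W = \left(325 + 2\right) \left(-205 + 367\right) = 327 \cdot 162 = 52974$)
$W F{\left(x,12 \right)} = 52974 \left(2 - 3\right) = 52974 \left(-1\right) = -52974$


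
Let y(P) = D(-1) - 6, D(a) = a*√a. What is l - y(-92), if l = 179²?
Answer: 32047 + I ≈ 32047.0 + 1.0*I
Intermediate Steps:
l = 32041
D(a) = a^(3/2)
y(P) = -6 - I (y(P) = (-1)^(3/2) - 6 = -I - 6 = -6 - I)
l - y(-92) = 32041 - (-6 - I) = 32041 + (6 + I) = 32047 + I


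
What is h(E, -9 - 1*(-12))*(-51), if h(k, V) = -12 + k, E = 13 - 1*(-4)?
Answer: -255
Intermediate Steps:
E = 17 (E = 13 + 4 = 17)
h(E, -9 - 1*(-12))*(-51) = (-12 + 17)*(-51) = 5*(-51) = -255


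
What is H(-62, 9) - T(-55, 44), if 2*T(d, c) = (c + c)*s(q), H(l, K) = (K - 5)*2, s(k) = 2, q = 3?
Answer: -80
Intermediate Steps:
H(l, K) = -10 + 2*K (H(l, K) = (-5 + K)*2 = -10 + 2*K)
T(d, c) = 2*c (T(d, c) = ((c + c)*2)/2 = ((2*c)*2)/2 = (4*c)/2 = 2*c)
H(-62, 9) - T(-55, 44) = (-10 + 2*9) - 2*44 = (-10 + 18) - 1*88 = 8 - 88 = -80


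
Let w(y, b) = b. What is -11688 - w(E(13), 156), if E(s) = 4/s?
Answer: -11844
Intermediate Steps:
-11688 - w(E(13), 156) = -11688 - 1*156 = -11688 - 156 = -11844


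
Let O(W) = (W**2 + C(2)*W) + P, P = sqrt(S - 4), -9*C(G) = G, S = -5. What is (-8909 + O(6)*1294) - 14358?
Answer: 64775/3 + 3882*I ≈ 21592.0 + 3882.0*I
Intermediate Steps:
C(G) = -G/9
P = 3*I (P = sqrt(-5 - 4) = sqrt(-9) = 3*I ≈ 3.0*I)
O(W) = W**2 + 3*I - 2*W/9 (O(W) = (W**2 + (-1/9*2)*W) + 3*I = (W**2 - 2*W/9) + 3*I = W**2 + 3*I - 2*W/9)
(-8909 + O(6)*1294) - 14358 = (-8909 + (6**2 + 3*I - 2/9*6)*1294) - 14358 = (-8909 + (36 + 3*I - 4/3)*1294) - 14358 = (-8909 + (104/3 + 3*I)*1294) - 14358 = (-8909 + (134576/3 + 3882*I)) - 14358 = (107849/3 + 3882*I) - 14358 = 64775/3 + 3882*I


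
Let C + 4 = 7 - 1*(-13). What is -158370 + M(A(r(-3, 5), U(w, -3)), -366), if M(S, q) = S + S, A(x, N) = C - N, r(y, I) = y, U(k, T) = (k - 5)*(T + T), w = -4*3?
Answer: -158542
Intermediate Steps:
C = 16 (C = -4 + (7 - 1*(-13)) = -4 + (7 + 13) = -4 + 20 = 16)
w = -12
U(k, T) = 2*T*(-5 + k) (U(k, T) = (-5 + k)*(2*T) = 2*T*(-5 + k))
A(x, N) = 16 - N
M(S, q) = 2*S
-158370 + M(A(r(-3, 5), U(w, -3)), -366) = -158370 + 2*(16 - 2*(-3)*(-5 - 12)) = -158370 + 2*(16 - 2*(-3)*(-17)) = -158370 + 2*(16 - 1*102) = -158370 + 2*(16 - 102) = -158370 + 2*(-86) = -158370 - 172 = -158542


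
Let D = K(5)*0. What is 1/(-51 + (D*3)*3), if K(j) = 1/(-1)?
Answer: -1/51 ≈ -0.019608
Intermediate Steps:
K(j) = -1
D = 0 (D = -1*0 = 0)
1/(-51 + (D*3)*3) = 1/(-51 + (0*3)*3) = 1/(-51 + 0*3) = 1/(-51 + 0) = 1/(-51) = -1/51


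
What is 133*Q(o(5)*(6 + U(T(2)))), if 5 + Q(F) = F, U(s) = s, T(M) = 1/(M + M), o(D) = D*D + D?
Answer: 48545/2 ≈ 24273.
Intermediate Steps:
o(D) = D + D² (o(D) = D² + D = D + D²)
T(M) = 1/(2*M)
Q(F) = -5 + F
133*Q(o(5)*(6 + U(T(2)))) = 133*(-5 + (5*(1 + 5))*(6 + (½)/2)) = 133*(-5 + (5*6)*(6 + (½)*(½))) = 133*(-5 + 30*(6 + ¼)) = 133*(-5 + 30*(25/4)) = 133*(-5 + 375/2) = 133*(365/2) = 48545/2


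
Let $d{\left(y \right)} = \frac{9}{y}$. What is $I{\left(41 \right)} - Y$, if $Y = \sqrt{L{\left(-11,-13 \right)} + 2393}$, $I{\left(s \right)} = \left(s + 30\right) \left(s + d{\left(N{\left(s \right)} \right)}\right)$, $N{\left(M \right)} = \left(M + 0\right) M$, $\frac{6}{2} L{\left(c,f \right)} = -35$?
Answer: $\frac{4894030}{1681} - \frac{2 \sqrt{5358}}{3} \approx 2862.6$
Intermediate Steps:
$L{\left(c,f \right)} = - \frac{35}{3}$ ($L{\left(c,f \right)} = \frac{1}{3} \left(-35\right) = - \frac{35}{3}$)
$N{\left(M \right)} = M^{2}$ ($N{\left(M \right)} = M M = M^{2}$)
$I{\left(s \right)} = \left(30 + s\right) \left(s + \frac{9}{s^{2}}\right)$ ($I{\left(s \right)} = \left(s + 30\right) \left(s + \frac{9}{s^{2}}\right) = \left(30 + s\right) \left(s + \frac{9}{s^{2}}\right)$)
$Y = \frac{2 \sqrt{5358}}{3}$ ($Y = \sqrt{- \frac{35}{3} + 2393} = \sqrt{\frac{7144}{3}} = \frac{2 \sqrt{5358}}{3} \approx 48.799$)
$I{\left(41 \right)} - Y = \frac{270 + 9 \cdot 41 + 41^{3} \left(30 + 41\right)}{1681} - \frac{2 \sqrt{5358}}{3} = \frac{270 + 369 + 68921 \cdot 71}{1681} - \frac{2 \sqrt{5358}}{3} = \frac{270 + 369 + 4893391}{1681} - \frac{2 \sqrt{5358}}{3} = \frac{1}{1681} \cdot 4894030 - \frac{2 \sqrt{5358}}{3} = \frac{4894030}{1681} - \frac{2 \sqrt{5358}}{3}$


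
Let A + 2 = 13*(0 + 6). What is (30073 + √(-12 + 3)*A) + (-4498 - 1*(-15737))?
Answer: 41312 + 228*I ≈ 41312.0 + 228.0*I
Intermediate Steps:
A = 76 (A = -2 + 13*(0 + 6) = -2 + 13*6 = -2 + 78 = 76)
(30073 + √(-12 + 3)*A) + (-4498 - 1*(-15737)) = (30073 + √(-12 + 3)*76) + (-4498 - 1*(-15737)) = (30073 + √(-9)*76) + (-4498 + 15737) = (30073 + (3*I)*76) + 11239 = (30073 + 228*I) + 11239 = 41312 + 228*I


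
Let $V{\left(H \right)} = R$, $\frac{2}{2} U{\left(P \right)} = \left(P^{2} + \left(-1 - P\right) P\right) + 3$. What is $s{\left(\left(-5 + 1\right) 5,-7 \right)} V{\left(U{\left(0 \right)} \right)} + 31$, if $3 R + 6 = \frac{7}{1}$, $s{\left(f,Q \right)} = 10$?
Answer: $\frac{103}{3} \approx 34.333$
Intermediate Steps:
$U{\left(P \right)} = 3 + P^{2} + P \left(-1 - P\right)$ ($U{\left(P \right)} = \left(P^{2} + \left(-1 - P\right) P\right) + 3 = \left(P^{2} + P \left(-1 - P\right)\right) + 3 = 3 + P^{2} + P \left(-1 - P\right)$)
$R = \frac{1}{3}$ ($R = -2 + \frac{7 \cdot 1^{-1}}{3} = -2 + \frac{7 \cdot 1}{3} = -2 + \frac{1}{3} \cdot 7 = -2 + \frac{7}{3} = \frac{1}{3} \approx 0.33333$)
$V{\left(H \right)} = \frac{1}{3}$
$s{\left(\left(-5 + 1\right) 5,-7 \right)} V{\left(U{\left(0 \right)} \right)} + 31 = 10 \cdot \frac{1}{3} + 31 = \frac{10}{3} + 31 = \frac{103}{3}$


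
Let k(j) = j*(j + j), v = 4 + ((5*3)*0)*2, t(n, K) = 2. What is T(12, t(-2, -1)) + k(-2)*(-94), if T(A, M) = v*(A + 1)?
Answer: -700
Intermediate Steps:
v = 4 (v = 4 + (15*0)*2 = 4 + 0*2 = 4 + 0 = 4)
k(j) = 2*j² (k(j) = j*(2*j) = 2*j²)
T(A, M) = 4 + 4*A (T(A, M) = 4*(A + 1) = 4*(1 + A) = 4 + 4*A)
T(12, t(-2, -1)) + k(-2)*(-94) = (4 + 4*12) + (2*(-2)²)*(-94) = (4 + 48) + (2*4)*(-94) = 52 + 8*(-94) = 52 - 752 = -700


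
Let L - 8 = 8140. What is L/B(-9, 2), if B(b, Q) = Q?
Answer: 4074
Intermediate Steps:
L = 8148 (L = 8 + 8140 = 8148)
L/B(-9, 2) = 8148/2 = 8148*(½) = 4074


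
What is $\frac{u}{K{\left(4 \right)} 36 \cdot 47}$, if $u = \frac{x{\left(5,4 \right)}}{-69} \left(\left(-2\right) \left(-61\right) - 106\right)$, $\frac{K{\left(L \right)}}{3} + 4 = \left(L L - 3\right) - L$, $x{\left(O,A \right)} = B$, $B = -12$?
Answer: $\frac{16}{145935} \approx 0.00010964$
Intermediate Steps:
$x{\left(O,A \right)} = -12$
$K{\left(L \right)} = -21 - 3 L + 3 L^{2}$ ($K{\left(L \right)} = -12 + 3 \left(\left(L L - 3\right) - L\right) = -12 + 3 \left(\left(L^{2} - 3\right) - L\right) = -12 + 3 \left(\left(-3 + L^{2}\right) - L\right) = -12 + 3 \left(-3 + L^{2} - L\right) = -12 - \left(9 - 3 L^{2} + 3 L\right) = -21 - 3 L + 3 L^{2}$)
$u = \frac{64}{23}$ ($u = - \frac{12}{-69} \left(\left(-2\right) \left(-61\right) - 106\right) = \left(-12\right) \left(- \frac{1}{69}\right) \left(122 - 106\right) = \frac{4}{23} \cdot 16 = \frac{64}{23} \approx 2.7826$)
$\frac{u}{K{\left(4 \right)} 36 \cdot 47} = \frac{64}{23 \left(-21 - 12 + 3 \cdot 4^{2}\right) 36 \cdot 47} = \frac{64}{23 \left(-21 - 12 + 3 \cdot 16\right) 36 \cdot 47} = \frac{64}{23 \left(-21 - 12 + 48\right) 36 \cdot 47} = \frac{64}{23 \cdot 15 \cdot 36 \cdot 47} = \frac{64}{23 \cdot 540 \cdot 47} = \frac{64}{23 \cdot 25380} = \frac{64}{23} \cdot \frac{1}{25380} = \frac{16}{145935}$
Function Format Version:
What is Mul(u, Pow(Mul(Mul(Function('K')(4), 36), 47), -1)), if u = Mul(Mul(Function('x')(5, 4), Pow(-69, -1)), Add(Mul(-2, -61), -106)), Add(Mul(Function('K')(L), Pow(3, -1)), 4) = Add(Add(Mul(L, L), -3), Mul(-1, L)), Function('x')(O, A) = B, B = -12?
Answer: Rational(16, 145935) ≈ 0.00010964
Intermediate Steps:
Function('x')(O, A) = -12
Function('K')(L) = Add(-21, Mul(-3, L), Mul(3, Pow(L, 2))) (Function('K')(L) = Add(-12, Mul(3, Add(Add(Mul(L, L), -3), Mul(-1, L)))) = Add(-12, Mul(3, Add(Add(Pow(L, 2), -3), Mul(-1, L)))) = Add(-12, Mul(3, Add(Add(-3, Pow(L, 2)), Mul(-1, L)))) = Add(-12, Mul(3, Add(-3, Pow(L, 2), Mul(-1, L)))) = Add(-12, Add(-9, Mul(-3, L), Mul(3, Pow(L, 2)))) = Add(-21, Mul(-3, L), Mul(3, Pow(L, 2))))
u = Rational(64, 23) (u = Mul(Mul(-12, Pow(-69, -1)), Add(Mul(-2, -61), -106)) = Mul(Mul(-12, Rational(-1, 69)), Add(122, -106)) = Mul(Rational(4, 23), 16) = Rational(64, 23) ≈ 2.7826)
Mul(u, Pow(Mul(Mul(Function('K')(4), 36), 47), -1)) = Mul(Rational(64, 23), Pow(Mul(Mul(Add(-21, Mul(-3, 4), Mul(3, Pow(4, 2))), 36), 47), -1)) = Mul(Rational(64, 23), Pow(Mul(Mul(Add(-21, -12, Mul(3, 16)), 36), 47), -1)) = Mul(Rational(64, 23), Pow(Mul(Mul(Add(-21, -12, 48), 36), 47), -1)) = Mul(Rational(64, 23), Pow(Mul(Mul(15, 36), 47), -1)) = Mul(Rational(64, 23), Pow(Mul(540, 47), -1)) = Mul(Rational(64, 23), Pow(25380, -1)) = Mul(Rational(64, 23), Rational(1, 25380)) = Rational(16, 145935)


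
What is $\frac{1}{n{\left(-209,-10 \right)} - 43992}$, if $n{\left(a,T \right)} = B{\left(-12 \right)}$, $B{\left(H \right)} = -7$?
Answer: $- \frac{1}{43999} \approx -2.2728 \cdot 10^{-5}$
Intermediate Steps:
$n{\left(a,T \right)} = -7$
$\frac{1}{n{\left(-209,-10 \right)} - 43992} = \frac{1}{-7 - 43992} = \frac{1}{-43999} = - \frac{1}{43999}$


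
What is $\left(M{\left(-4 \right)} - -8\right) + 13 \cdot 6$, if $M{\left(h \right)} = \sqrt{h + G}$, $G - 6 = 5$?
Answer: $86 + \sqrt{7} \approx 88.646$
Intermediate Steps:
$G = 11$ ($G = 6 + 5 = 11$)
$M{\left(h \right)} = \sqrt{11 + h}$ ($M{\left(h \right)} = \sqrt{h + 11} = \sqrt{11 + h}$)
$\left(M{\left(-4 \right)} - -8\right) + 13 \cdot 6 = \left(\sqrt{11 - 4} - -8\right) + 13 \cdot 6 = \left(\sqrt{7} + 8\right) + 78 = \left(8 + \sqrt{7}\right) + 78 = 86 + \sqrt{7}$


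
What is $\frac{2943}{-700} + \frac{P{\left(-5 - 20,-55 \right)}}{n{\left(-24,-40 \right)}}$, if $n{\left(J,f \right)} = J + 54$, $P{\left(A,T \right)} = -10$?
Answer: $- \frac{9529}{2100} \approx -4.5376$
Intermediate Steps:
$n{\left(J,f \right)} = 54 + J$
$\frac{2943}{-700} + \frac{P{\left(-5 - 20,-55 \right)}}{n{\left(-24,-40 \right)}} = \frac{2943}{-700} - \frac{10}{54 - 24} = 2943 \left(- \frac{1}{700}\right) - \frac{10}{30} = - \frac{2943}{700} - \frac{1}{3} = - \frac{9529}{2100}$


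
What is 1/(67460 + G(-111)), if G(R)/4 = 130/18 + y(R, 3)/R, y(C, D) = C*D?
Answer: 9/607508 ≈ 1.4815e-5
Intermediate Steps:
G(R) = 368/9 (G(R) = 4*(130/18 + (R*3)/R) = 4*(130*(1/18) + (3*R)/R) = 4*(65/9 + 3) = 4*(92/9) = 368/9)
1/(67460 + G(-111)) = 1/(67460 + 368/9) = 1/(607508/9) = 9/607508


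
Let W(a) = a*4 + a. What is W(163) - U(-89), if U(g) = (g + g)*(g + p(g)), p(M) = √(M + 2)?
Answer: -15027 + 178*I*√87 ≈ -15027.0 + 1660.3*I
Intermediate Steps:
p(M) = √(2 + M)
W(a) = 5*a (W(a) = 4*a + a = 5*a)
U(g) = 2*g*(g + √(2 + g)) (U(g) = (g + g)*(g + √(2 + g)) = (2*g)*(g + √(2 + g)) = 2*g*(g + √(2 + g)))
W(163) - U(-89) = 5*163 - 2*(-89)*(-89 + √(2 - 89)) = 815 - 2*(-89)*(-89 + √(-87)) = 815 - 2*(-89)*(-89 + I*√87) = 815 - (15842 - 178*I*√87) = 815 + (-15842 + 178*I*√87) = -15027 + 178*I*√87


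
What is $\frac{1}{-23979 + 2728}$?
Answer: $- \frac{1}{21251} \approx -4.7057 \cdot 10^{-5}$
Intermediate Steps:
$\frac{1}{-23979 + 2728} = \frac{1}{-21251} = - \frac{1}{21251}$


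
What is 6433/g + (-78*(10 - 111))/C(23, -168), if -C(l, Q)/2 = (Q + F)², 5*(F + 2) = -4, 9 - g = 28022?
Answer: -7450270003/20430329108 ≈ -0.36467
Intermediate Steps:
g = -28013 (g = 9 - 1*28022 = 9 - 28022 = -28013)
F = -14/5 (F = -2 + (⅕)*(-4) = -2 - ⅘ = -14/5 ≈ -2.8000)
C(l, Q) = -2*(-14/5 + Q)² (C(l, Q) = -2*(Q - 14/5)² = -2*(-14/5 + Q)²)
6433/g + (-78*(10 - 111))/C(23, -168) = 6433/(-28013) + (-78*(10 - 111))/((-2*(-14 + 5*(-168))²/25)) = 6433*(-1/28013) + (-78*(-101))/((-2*(-14 - 840)²/25)) = -6433/28013 + 7878/((-2/25*(-854)²)) = -6433/28013 + 7878/((-2/25*729316)) = -6433/28013 + 7878/(-1458632/25) = -6433/28013 + 7878*(-25/1458632) = -6433/28013 - 98475/729316 = -7450270003/20430329108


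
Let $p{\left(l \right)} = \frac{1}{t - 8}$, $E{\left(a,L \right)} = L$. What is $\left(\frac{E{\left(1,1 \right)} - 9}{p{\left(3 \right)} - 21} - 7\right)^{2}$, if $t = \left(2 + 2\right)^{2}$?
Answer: $\frac{1221025}{27889} \approx 43.782$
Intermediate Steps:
$t = 16$ ($t = 4^{2} = 16$)
$p{\left(l \right)} = \frac{1}{8}$ ($p{\left(l \right)} = \frac{1}{16 - 8} = \frac{1}{8}$)
$\left(\frac{E{\left(1,1 \right)} - 9}{p{\left(3 \right)} - 21} - 7\right)^{2} = \left(\frac{1 - 9}{\frac{1}{8} - 21} - 7\right)^{2} = \left(- \frac{8}{- \frac{167}{8}} - 7\right)^{2} = \left(\left(-8\right) \left(- \frac{8}{167}\right) - 7\right)^{2} = \left(\frac{64}{167} - 7\right)^{2} = \left(- \frac{1105}{167}\right)^{2} = \frac{1221025}{27889}$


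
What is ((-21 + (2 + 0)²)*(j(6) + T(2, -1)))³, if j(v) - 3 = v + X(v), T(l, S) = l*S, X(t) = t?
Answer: -10793861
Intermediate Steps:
T(l, S) = S*l
j(v) = 3 + 2*v (j(v) = 3 + (v + v) = 3 + 2*v)
((-21 + (2 + 0)²)*(j(6) + T(2, -1)))³ = ((-21 + (2 + 0)²)*((3 + 2*6) - 1*2))³ = ((-21 + 2²)*((3 + 12) - 2))³ = ((-21 + 4)*(15 - 2))³ = (-17*13)³ = (-221)³ = -10793861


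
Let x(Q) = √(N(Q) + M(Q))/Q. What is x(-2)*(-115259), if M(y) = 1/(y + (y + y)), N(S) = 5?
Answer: 115259*√174/12 ≈ 1.2670e+5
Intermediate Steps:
M(y) = 1/(3*y) (M(y) = 1/(y + 2*y) = 1/(3*y))
x(Q) = √(5 + 1/(3*Q))/Q
x(-2)*(-115259) = ((⅓)*√(45 + 3/(-2))/(-2))*(-115259) = ((⅓)*(-½)*√(45 + 3*(-½)))*(-115259) = ((⅓)*(-½)*√(45 - 3/2))*(-115259) = ((⅓)*(-½)*√(87/2))*(-115259) = ((⅓)*(-½)*(√174/2))*(-115259) = -√174/12*(-115259) = 115259*√174/12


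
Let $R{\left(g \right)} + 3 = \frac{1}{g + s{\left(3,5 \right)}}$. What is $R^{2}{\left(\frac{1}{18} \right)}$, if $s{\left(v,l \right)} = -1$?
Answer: $\frac{4761}{289} \approx 16.474$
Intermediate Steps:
$R{\left(g \right)} = -3 + \frac{1}{-1 + g}$ ($R{\left(g \right)} = -3 + \frac{1}{g - 1} = -3 + \frac{1}{-1 + g}$)
$R^{2}{\left(\frac{1}{18} \right)} = \left(\frac{4 - \frac{3}{18}}{-1 + \frac{1}{18}}\right)^{2} = \left(\frac{4 - \frac{1}{6}}{-1 + \frac{1}{18}}\right)^{2} = \left(\frac{4 - \frac{1}{6}}{- \frac{17}{18}}\right)^{2} = \left(\left(- \frac{18}{17}\right) \frac{23}{6}\right)^{2} = \left(- \frac{69}{17}\right)^{2} = \frac{4761}{289}$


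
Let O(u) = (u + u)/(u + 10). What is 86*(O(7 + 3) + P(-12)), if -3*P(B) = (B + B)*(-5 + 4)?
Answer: -602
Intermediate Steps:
P(B) = 2*B/3 (P(B) = -(B + B)*(-5 + 4)/3 = -2*B*(-1)/3 = -(-2)*B/3 = 2*B/3)
O(u) = 2*u/(10 + u) (O(u) = (2*u)/(10 + u) = 2*u/(10 + u))
86*(O(7 + 3) + P(-12)) = 86*(2*(7 + 3)/(10 + (7 + 3)) + (⅔)*(-12)) = 86*(2*10/(10 + 10) - 8) = 86*(2*10/20 - 8) = 86*(2*10*(1/20) - 8) = 86*(1 - 8) = 86*(-7) = -602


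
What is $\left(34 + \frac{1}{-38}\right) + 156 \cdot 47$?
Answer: $\frac{279907}{38} \approx 7366.0$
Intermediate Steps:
$\left(34 + \frac{1}{-38}\right) + 156 \cdot 47 = \left(34 - \frac{1}{38}\right) + 7332 = \frac{1291}{38} + 7332 = \frac{279907}{38}$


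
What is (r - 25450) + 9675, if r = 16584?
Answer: 809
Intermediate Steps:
(r - 25450) + 9675 = (16584 - 25450) + 9675 = -8866 + 9675 = 809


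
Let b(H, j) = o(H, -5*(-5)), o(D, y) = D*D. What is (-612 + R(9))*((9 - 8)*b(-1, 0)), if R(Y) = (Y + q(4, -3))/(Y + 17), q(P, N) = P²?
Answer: -15887/26 ≈ -611.04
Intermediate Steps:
o(D, y) = D²
b(H, j) = H²
R(Y) = (16 + Y)/(17 + Y) (R(Y) = (Y + 4²)/(Y + 17) = (Y + 16)/(17 + Y) = (16 + Y)/(17 + Y))
(-612 + R(9))*((9 - 8)*b(-1, 0)) = (-612 + (16 + 9)/(17 + 9))*((9 - 8)*(-1)²) = (-612 + 25/26)*(1*1) = (-612 + (1/26)*25)*1 = (-612 + 25/26)*1 = -15887/26*1 = -15887/26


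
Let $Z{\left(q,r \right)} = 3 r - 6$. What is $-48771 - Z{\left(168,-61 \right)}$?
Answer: $-48582$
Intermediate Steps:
$Z{\left(q,r \right)} = -6 + 3 r$
$-48771 - Z{\left(168,-61 \right)} = -48771 - \left(-6 + 3 \left(-61\right)\right) = -48771 - \left(-6 - 183\right) = -48771 - -189 = -48771 + 189 = -48582$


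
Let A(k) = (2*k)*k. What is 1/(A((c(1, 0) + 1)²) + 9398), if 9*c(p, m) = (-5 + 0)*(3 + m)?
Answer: 81/761270 ≈ 0.00010640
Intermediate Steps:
c(p, m) = -5/3 - 5*m/9 (c(p, m) = ((-5 + 0)*(3 + m))/9 = (-5*(3 + m))/9 = (-15 - 5*m)/9 = -5/3 - 5*m/9)
A(k) = 2*k²
1/(A((c(1, 0) + 1)²) + 9398) = 1/(2*(((-5/3 - 5/9*0) + 1)²)² + 9398) = 1/(2*(((-5/3 + 0) + 1)²)² + 9398) = 1/(2*((-5/3 + 1)²)² + 9398) = 1/(2*((-⅔)²)² + 9398) = 1/(2*(4/9)² + 9398) = 1/(2*(16/81) + 9398) = 1/(32/81 + 9398) = 1/(761270/81) = 81/761270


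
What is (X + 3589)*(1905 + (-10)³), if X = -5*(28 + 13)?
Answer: 3062520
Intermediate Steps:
X = -205 (X = -5*41 = -205)
(X + 3589)*(1905 + (-10)³) = (-205 + 3589)*(1905 + (-10)³) = 3384*(1905 - 1000) = 3384*905 = 3062520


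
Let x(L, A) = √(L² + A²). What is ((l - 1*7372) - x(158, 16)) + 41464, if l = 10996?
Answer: 45088 - 2*√6305 ≈ 44929.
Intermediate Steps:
x(L, A) = √(A² + L²)
((l - 1*7372) - x(158, 16)) + 41464 = ((10996 - 1*7372) - √(16² + 158²)) + 41464 = ((10996 - 7372) - √(256 + 24964)) + 41464 = (3624 - √25220) + 41464 = (3624 - 2*√6305) + 41464 = 45088 - 2*√6305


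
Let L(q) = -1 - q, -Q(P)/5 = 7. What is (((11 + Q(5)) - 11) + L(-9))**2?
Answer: 729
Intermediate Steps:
Q(P) = -35 (Q(P) = -5*7 = -35)
(((11 + Q(5)) - 11) + L(-9))**2 = (((11 - 35) - 11) + (-1 - 1*(-9)))**2 = ((-24 - 11) + (-1 + 9))**2 = (-35 + 8)**2 = (-27)**2 = 729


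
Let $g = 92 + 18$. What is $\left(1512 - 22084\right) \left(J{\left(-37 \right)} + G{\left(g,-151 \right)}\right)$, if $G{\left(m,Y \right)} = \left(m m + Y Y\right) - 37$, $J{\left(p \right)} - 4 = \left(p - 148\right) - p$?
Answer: $-714259840$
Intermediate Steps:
$g = 110$
$J{\left(p \right)} = -144$ ($J{\left(p \right)} = 4 + \left(\left(p - 148\right) - p\right) = 4 + \left(\left(-148 + p\right) - p\right) = 4 - 148 = -144$)
$G{\left(m,Y \right)} = -37 + Y^{2} + m^{2}$ ($G{\left(m,Y \right)} = \left(m^{2} + Y^{2}\right) - 37 = \left(Y^{2} + m^{2}\right) - 37 = -37 + Y^{2} + m^{2}$)
$\left(1512 - 22084\right) \left(J{\left(-37 \right)} + G{\left(g,-151 \right)}\right) = \left(1512 - 22084\right) \left(-144 + \left(-37 + \left(-151\right)^{2} + 110^{2}\right)\right) = - 20572 \left(-144 + \left(-37 + 22801 + 12100\right)\right) = - 20572 \left(-144 + 34864\right) = \left(-20572\right) 34720 = -714259840$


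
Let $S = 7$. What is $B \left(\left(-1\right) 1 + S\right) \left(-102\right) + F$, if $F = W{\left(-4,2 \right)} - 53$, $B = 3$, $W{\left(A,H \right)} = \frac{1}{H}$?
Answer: $- \frac{3777}{2} \approx -1888.5$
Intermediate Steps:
$F = - \frac{105}{2}$ ($F = \frac{1}{2} - 53 = - \frac{105}{2} \approx -52.5$)
$B \left(\left(-1\right) 1 + S\right) \left(-102\right) + F = 3 \left(\left(-1\right) 1 + 7\right) \left(-102\right) - \frac{105}{2} = 3 \left(-1 + 7\right) \left(-102\right) - \frac{105}{2} = 3 \cdot 6 \left(-102\right) - \frac{105}{2} = 18 \left(-102\right) - \frac{105}{2} = -1836 - \frac{105}{2} = - \frac{3777}{2}$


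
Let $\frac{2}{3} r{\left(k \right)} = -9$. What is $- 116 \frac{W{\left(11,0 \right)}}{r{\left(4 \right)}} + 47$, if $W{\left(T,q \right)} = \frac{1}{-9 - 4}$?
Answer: $\frac{16265}{351} \approx 46.339$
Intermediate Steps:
$r{\left(k \right)} = - \frac{27}{2}$ ($r{\left(k \right)} = \frac{3}{2} \left(-9\right) = - \frac{27}{2}$)
$W{\left(T,q \right)} = - \frac{1}{13}$ ($W{\left(T,q \right)} = \frac{1}{-13} = - \frac{1}{13}$)
$- 116 \frac{W{\left(11,0 \right)}}{r{\left(4 \right)}} + 47 = - 116 \left(- \frac{1}{13 \left(- \frac{27}{2}\right)}\right) + 47 = - 116 \left(\left(- \frac{1}{13}\right) \left(- \frac{2}{27}\right)\right) + 47 = \left(-116\right) \frac{2}{351} + 47 = - \frac{232}{351} + 47 = \frac{16265}{351}$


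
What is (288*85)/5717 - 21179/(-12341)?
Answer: 423188023/70553497 ≈ 5.9981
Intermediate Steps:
(288*85)/5717 - 21179/(-12341) = 24480*(1/5717) - 21179*(-1/12341) = 24480/5717 + 21179/12341 = 423188023/70553497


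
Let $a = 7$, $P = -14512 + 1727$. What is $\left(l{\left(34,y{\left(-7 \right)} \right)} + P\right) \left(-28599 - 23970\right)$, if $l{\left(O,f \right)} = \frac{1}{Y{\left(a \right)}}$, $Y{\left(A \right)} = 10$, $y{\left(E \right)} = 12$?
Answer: $\frac{6720894081}{10} \approx 6.7209 \cdot 10^{8}$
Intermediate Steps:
$P = -12785$
$l{\left(O,f \right)} = \frac{1}{10}$
$\left(l{\left(34,y{\left(-7 \right)} \right)} + P\right) \left(-28599 - 23970\right) = \left(\frac{1}{10} - 12785\right) \left(-28599 - 23970\right) = \left(- \frac{127849}{10}\right) \left(-52569\right) = \frac{6720894081}{10}$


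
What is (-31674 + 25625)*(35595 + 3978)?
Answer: -239377077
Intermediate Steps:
(-31674 + 25625)*(35595 + 3978) = -6049*39573 = -239377077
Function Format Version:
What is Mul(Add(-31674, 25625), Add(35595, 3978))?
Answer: -239377077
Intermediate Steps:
Mul(Add(-31674, 25625), Add(35595, 3978)) = Mul(-6049, 39573) = -239377077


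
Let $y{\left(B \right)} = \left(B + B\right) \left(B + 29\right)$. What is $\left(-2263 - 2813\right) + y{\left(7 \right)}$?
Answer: $-4572$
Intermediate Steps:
$y{\left(B \right)} = 2 B \left(29 + B\right)$
$\left(-2263 - 2813\right) + y{\left(7 \right)} = \left(-2263 - 2813\right) + 2 \cdot 7 \left(29 + 7\right) = -5076 + 2 \cdot 7 \cdot 36 = -5076 + 504 = -4572$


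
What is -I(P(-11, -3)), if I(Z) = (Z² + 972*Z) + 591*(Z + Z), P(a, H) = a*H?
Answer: -72171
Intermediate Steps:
P(a, H) = H*a
I(Z) = Z² + 2154*Z (I(Z) = (Z² + 972*Z) + 591*(2*Z) = (Z² + 972*Z) + 1182*Z = Z² + 2154*Z)
-I(P(-11, -3)) = -(-3*(-11))*(2154 - 3*(-11)) = -33*(2154 + 33) = -33*2187 = -1*72171 = -72171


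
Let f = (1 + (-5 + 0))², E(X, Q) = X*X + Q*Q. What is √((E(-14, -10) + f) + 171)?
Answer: √483 ≈ 21.977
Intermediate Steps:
E(X, Q) = Q² + X² (E(X, Q) = X² + Q² = Q² + X²)
f = 16 (f = (1 - 5)² = (-4)² = 16)
√((E(-14, -10) + f) + 171) = √((((-10)² + (-14)²) + 16) + 171) = √(((100 + 196) + 16) + 171) = √((296 + 16) + 171) = √(312 + 171) = √483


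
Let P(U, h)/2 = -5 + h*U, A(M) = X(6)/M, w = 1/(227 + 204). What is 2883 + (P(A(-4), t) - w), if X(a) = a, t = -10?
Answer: 1251192/431 ≈ 2903.0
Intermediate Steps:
w = 1/431 ≈ 0.0023202
A(M) = 6/M
P(U, h) = -10 + 2*U*h (P(U, h) = 2*(-5 + h*U) = 2*(-5 + U*h) = -10 + 2*U*h)
2883 + (P(A(-4), t) - w) = 2883 + ((-10 + 2*(6/(-4))*(-10)) - 1*1/431) = 2883 + ((-10 + 2*(6*(-¼))*(-10)) - 1/431) = 2883 + ((-10 + 2*(-3/2)*(-10)) - 1/431) = 2883 + ((-10 + 30) - 1/431) = 2883 + (20 - 1/431) = 2883 + 8619/431 = 1251192/431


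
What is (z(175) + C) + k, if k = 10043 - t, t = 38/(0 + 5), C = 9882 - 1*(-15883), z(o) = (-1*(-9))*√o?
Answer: 179002/5 + 45*√7 ≈ 35919.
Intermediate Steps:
z(o) = 9*√o
C = 25765 (C = 9882 + 15883 = 25765)
t = 38/5 ≈ 7.6000
k = 50177/5 (k = 10043 - 1*38/5 = 10043 - 38/5 = 50177/5 ≈ 10035.)
(z(175) + C) + k = (9*√175 + 25765) + 50177/5 = (9*(5*√7) + 25765) + 50177/5 = (45*√7 + 25765) + 50177/5 = (25765 + 45*√7) + 50177/5 = 179002/5 + 45*√7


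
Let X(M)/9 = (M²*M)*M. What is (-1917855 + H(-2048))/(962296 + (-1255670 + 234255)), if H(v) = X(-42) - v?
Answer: -26089457/59119 ≈ -441.30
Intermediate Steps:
X(M) = 9*M⁴ (X(M) = 9*((M²*M)*M) = 9*(M³*M) = 9*M⁴)
H(v) = 28005264 - v (H(v) = 9*(-42)⁴ - v = 9*3111696 - v = 28005264 - v)
(-1917855 + H(-2048))/(962296 + (-1255670 + 234255)) = (-1917855 + (28005264 - 1*(-2048)))/(962296 + (-1255670 + 234255)) = (-1917855 + (28005264 + 2048))/(962296 - 1021415) = (-1917855 + 28007312)/(-59119) = 26089457*(-1/59119) = -26089457/59119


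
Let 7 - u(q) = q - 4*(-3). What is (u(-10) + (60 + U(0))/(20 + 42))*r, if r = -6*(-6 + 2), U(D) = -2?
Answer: 4416/31 ≈ 142.45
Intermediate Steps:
r = 24 (r = -6*(-4) = 24)
u(q) = -5 - q (u(q) = 7 - (q - 4*(-3)) = 7 - (q + 12) = 7 - (12 + q) = 7 + (-12 - q) = -5 - q)
(u(-10) + (60 + U(0))/(20 + 42))*r = ((-5 - 1*(-10)) + (60 - 2)/(20 + 42))*24 = ((-5 + 10) + 58/62)*24 = (5 + 58*(1/62))*24 = (5 + 29/31)*24 = (184/31)*24 = 4416/31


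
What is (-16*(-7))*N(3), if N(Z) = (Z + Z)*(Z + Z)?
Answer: 4032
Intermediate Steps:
N(Z) = 4*Z² (N(Z) = (2*Z)*(2*Z) = 4*Z²)
(-16*(-7))*N(3) = (-16*(-7))*(4*3²) = 112*(4*9) = 112*36 = 4032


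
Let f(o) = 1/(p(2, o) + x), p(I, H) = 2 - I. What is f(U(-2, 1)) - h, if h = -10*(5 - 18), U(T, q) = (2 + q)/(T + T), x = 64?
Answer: -8319/64 ≈ -129.98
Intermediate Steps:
U(T, q) = (2 + q)/(2*T) (U(T, q) = (2 + q)/((2*T)) = (2 + q)*(1/(2*T)) = (2 + q)/(2*T))
h = 130 (h = -10*(-13) = 130)
f(o) = 1/64 (f(o) = 1/((2 - 1*2) + 64) = 1/((2 - 2) + 64) = 1/(0 + 64) = 1/64)
f(U(-2, 1)) - h = 1/64 - 1*130 = 1/64 - 130 = -8319/64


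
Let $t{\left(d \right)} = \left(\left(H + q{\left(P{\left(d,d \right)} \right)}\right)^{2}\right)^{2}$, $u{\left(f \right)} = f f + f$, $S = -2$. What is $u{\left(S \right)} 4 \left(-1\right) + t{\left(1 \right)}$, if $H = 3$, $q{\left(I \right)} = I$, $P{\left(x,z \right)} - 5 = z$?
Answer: $6553$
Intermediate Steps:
$P{\left(x,z \right)} = 5 + z$
$u{\left(f \right)} = f + f^{2}$ ($u{\left(f \right)} = f^{2} + f = f + f^{2}$)
$t{\left(d \right)} = \left(8 + d\right)^{4}$ ($t{\left(d \right)} = \left(\left(3 + \left(5 + d\right)\right)^{2}\right)^{2} = \left(\left(8 + d\right)^{2}\right)^{2} = \left(8 + d\right)^{4}$)
$u{\left(S \right)} 4 \left(-1\right) + t{\left(1 \right)} = - 2 \left(1 - 2\right) 4 \left(-1\right) + \left(8 + 1\right)^{4} = \left(-2\right) \left(-1\right) \left(-4\right) + 9^{4} = 2 \left(-4\right) + 6561 = -8 + 6561 = 6553$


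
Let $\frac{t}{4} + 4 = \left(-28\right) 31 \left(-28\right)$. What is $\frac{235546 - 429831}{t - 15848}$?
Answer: $- \frac{194285}{81352} \approx -2.3882$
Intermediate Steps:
$t = 97200$ ($t = -16 + 4 \left(-28\right) 31 \left(-28\right) = -16 + 4 \left(\left(-868\right) \left(-28\right)\right) = -16 + 4 \cdot 24304 = -16 + 97216 = 97200$)
$\frac{235546 - 429831}{t - 15848} = \frac{235546 - 429831}{97200 - 15848} = - \frac{194285}{81352}$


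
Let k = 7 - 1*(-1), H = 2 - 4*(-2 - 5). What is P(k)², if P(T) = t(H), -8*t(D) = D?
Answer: 225/16 ≈ 14.063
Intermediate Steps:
H = 30 (H = 2 - 4*(-7) = 2 + 28 = 30)
t(D) = -D/8
k = 8 (k = 7 + 1 = 8)
P(T) = -15/4 (P(T) = -⅛*30 = -15/4)
P(k)² = (-15/4)² = 225/16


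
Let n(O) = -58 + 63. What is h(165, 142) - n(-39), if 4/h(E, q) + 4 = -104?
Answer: -136/27 ≈ -5.0370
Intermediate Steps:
h(E, q) = -1/27 (h(E, q) = 4/(-4 - 104) = 4/(-108) = 4*(-1/108) = -1/27)
n(O) = 5
h(165, 142) - n(-39) = -1/27 - 1*5 = -1/27 - 5 = -136/27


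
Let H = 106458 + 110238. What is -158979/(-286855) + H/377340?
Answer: 2035824449/1804031095 ≈ 1.1285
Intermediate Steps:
H = 216696
-158979/(-286855) + H/377340 = -158979/(-286855) + 216696/377340 = -158979*(-1/286855) + 216696*(1/377340) = 158979/286855 + 18058/31445 = 2035824449/1804031095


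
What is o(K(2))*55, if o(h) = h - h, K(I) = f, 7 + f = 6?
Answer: 0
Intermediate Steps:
f = -1 (f = -7 + 6 = -1)
K(I) = -1
o(h) = 0
o(K(2))*55 = 0*55 = 0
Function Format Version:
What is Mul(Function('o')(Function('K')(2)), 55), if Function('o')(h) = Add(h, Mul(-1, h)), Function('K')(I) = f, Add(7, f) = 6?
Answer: 0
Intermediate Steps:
f = -1 (f = Add(-7, 6) = -1)
Function('K')(I) = -1
Function('o')(h) = 0
Mul(Function('o')(Function('K')(2)), 55) = Mul(0, 55) = 0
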